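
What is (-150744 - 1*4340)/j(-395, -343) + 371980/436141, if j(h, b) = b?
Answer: 67766079984/149596363 ≈ 452.99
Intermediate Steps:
(-150744 - 1*4340)/j(-395, -343) + 371980/436141 = (-150744 - 1*4340)/(-343) + 371980/436141 = (-150744 - 4340)*(-1/343) + 371980*(1/436141) = -155084*(-1/343) + 371980/436141 = 155084/343 + 371980/436141 = 67766079984/149596363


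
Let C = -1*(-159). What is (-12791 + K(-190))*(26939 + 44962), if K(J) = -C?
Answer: -931117950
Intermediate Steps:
C = 159
K(J) = -159 (K(J) = -1*159 = -159)
(-12791 + K(-190))*(26939 + 44962) = (-12791 - 159)*(26939 + 44962) = -12950*71901 = -931117950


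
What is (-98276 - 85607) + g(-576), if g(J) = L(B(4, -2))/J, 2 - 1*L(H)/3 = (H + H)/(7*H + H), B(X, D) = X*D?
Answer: -141222151/768 ≈ -1.8388e+5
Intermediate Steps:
B(X, D) = D*X
L(H) = 21/4 (L(H) = 6 - 3*(H + H)/(7*H + H) = 6 - 3*2*H/(8*H) = 6 - 3*2*H*1/(8*H) = 6 - 3*1/4 = 6 - 3/4 = 21/4)
g(J) = 21/(4*J)
(-98276 - 85607) + g(-576) = (-98276 - 85607) + (21/4)/(-576) = -183883 + (21/4)*(-1/576) = -183883 - 7/768 = -141222151/768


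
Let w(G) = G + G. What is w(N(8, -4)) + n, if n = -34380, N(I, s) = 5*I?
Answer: -34300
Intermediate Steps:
w(G) = 2*G
w(N(8, -4)) + n = 2*(5*8) - 34380 = 2*40 - 34380 = 80 - 34380 = -34300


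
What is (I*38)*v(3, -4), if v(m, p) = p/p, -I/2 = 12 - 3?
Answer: -684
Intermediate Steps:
I = -18 (I = -2*(12 - 3) = -2*9 = -18)
v(m, p) = 1
(I*38)*v(3, -4) = -18*38*1 = -684*1 = -684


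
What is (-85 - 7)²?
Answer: 8464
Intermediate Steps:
(-85 - 7)² = (-92)² = 8464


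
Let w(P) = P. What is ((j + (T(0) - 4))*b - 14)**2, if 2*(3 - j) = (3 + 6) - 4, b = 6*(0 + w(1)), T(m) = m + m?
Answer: 1225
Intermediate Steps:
T(m) = 2*m
b = 6 (b = 6*(0 + 1) = 6*1 = 6)
j = 1/2 (j = 3 - ((3 + 6) - 4)/2 = 3 - (9 - 4)/2 = 3 - 1/2*5 = 3 - 5/2 = 1/2 ≈ 0.50000)
((j + (T(0) - 4))*b - 14)**2 = ((1/2 + (2*0 - 4))*6 - 14)**2 = ((1/2 + (0 - 4))*6 - 14)**2 = ((1/2 - 4)*6 - 14)**2 = (-7/2*6 - 14)**2 = (-21 - 14)**2 = (-35)**2 = 1225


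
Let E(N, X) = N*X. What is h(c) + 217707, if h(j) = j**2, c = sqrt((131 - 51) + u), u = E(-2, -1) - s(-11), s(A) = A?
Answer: 217800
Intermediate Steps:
u = 13 (u = -2*(-1) - 1*(-11) = 2 + 11 = 13)
c = sqrt(93) (c = sqrt((131 - 51) + 13) = sqrt(80 + 13) = sqrt(93) ≈ 9.6436)
h(c) + 217707 = (sqrt(93))**2 + 217707 = 93 + 217707 = 217800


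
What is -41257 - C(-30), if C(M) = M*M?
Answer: -42157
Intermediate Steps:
C(M) = M²
-41257 - C(-30) = -41257 - 1*(-30)² = -41257 - 1*900 = -41257 - 900 = -42157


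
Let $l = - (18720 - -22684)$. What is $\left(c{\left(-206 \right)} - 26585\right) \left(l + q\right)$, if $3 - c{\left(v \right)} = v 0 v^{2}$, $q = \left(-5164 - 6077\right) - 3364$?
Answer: $1488831238$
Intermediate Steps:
$q = -14605$ ($q = -11241 - 3364 = -14605$)
$l = -41404$ ($l = - (18720 + 22684) = \left(-1\right) 41404 = -41404$)
$c{\left(v \right)} = 3$ ($c{\left(v \right)} = 3 - v 0 v^{2} = 3 - v 0 = 3 - 0 = 3 + 0 = 3$)
$\left(c{\left(-206 \right)} - 26585\right) \left(l + q\right) = \left(3 - 26585\right) \left(-41404 - 14605\right) = \left(-26582\right) \left(-56009\right) = 1488831238$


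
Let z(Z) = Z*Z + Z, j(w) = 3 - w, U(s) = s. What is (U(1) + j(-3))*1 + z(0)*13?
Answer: 7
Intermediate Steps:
z(Z) = Z + Z² (z(Z) = Z² + Z = Z + Z²)
(U(1) + j(-3))*1 + z(0)*13 = (1 + (3 - 1*(-3)))*1 + (0*(1 + 0))*13 = (1 + (3 + 3))*1 + (0*1)*13 = (1 + 6)*1 + 0*13 = 7*1 + 0 = 7 + 0 = 7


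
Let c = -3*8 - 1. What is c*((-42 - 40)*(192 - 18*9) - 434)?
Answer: 72350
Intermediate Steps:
c = -25 (c = -24 - 1 = -25)
c*((-42 - 40)*(192 - 18*9) - 434) = -25*((-42 - 40)*(192 - 18*9) - 434) = -25*(-82*(192 - 162) - 434) = -25*(-82*30 - 434) = -25*(-2460 - 434) = -25*(-2894) = 72350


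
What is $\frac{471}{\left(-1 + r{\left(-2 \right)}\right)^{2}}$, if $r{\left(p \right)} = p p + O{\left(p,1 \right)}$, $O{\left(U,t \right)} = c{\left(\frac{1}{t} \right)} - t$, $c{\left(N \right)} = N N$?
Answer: $\frac{157}{3} \approx 52.333$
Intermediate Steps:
$c{\left(N \right)} = N^{2}$
$O{\left(U,t \right)} = \frac{1}{t^{2}} - t$ ($O{\left(U,t \right)} = \left(\frac{1}{t}\right)^{2} - t = \frac{1}{t^{2}} - t$)
$r{\left(p \right)} = p^{2}$ ($r{\left(p \right)} = p p + \left(1^{-2} - 1\right) = p^{2} + \left(1 - 1\right) = p^{2} + 0 = p^{2}$)
$\frac{471}{\left(-1 + r{\left(-2 \right)}\right)^{2}} = \frac{471}{\left(-1 + \left(-2\right)^{2}\right)^{2}} = \frac{471}{\left(-1 + 4\right)^{2}} = \frac{471}{3^{2}} = \frac{471}{9} = 471 \cdot \frac{1}{9} = \frac{157}{3}$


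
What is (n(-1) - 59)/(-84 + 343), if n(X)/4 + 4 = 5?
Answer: -55/259 ≈ -0.21236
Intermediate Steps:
n(X) = 4 (n(X) = -16 + 4*5 = -16 + 20 = 4)
(n(-1) - 59)/(-84 + 343) = (4 - 59)/(-84 + 343) = -55/259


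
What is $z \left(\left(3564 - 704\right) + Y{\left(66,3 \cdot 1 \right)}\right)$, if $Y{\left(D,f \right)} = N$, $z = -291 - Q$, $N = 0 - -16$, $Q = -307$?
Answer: $46016$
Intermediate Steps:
$N = 16$ ($N = 0 + 16 = 16$)
$z = 16$ ($z = -291 - -307 = -291 + 307 = 16$)
$Y{\left(D,f \right)} = 16$
$z \left(\left(3564 - 704\right) + Y{\left(66,3 \cdot 1 \right)}\right) = 16 \left(\left(3564 - 704\right) + 16\right) = 16 \left(2860 + 16\right) = 16 \cdot 2876 = 46016$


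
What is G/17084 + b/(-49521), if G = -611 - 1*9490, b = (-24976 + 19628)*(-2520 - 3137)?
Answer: -517353329045/846016764 ≈ -611.52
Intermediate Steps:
b = 30253636 (b = -5348*(-5657) = 30253636)
G = -10101 (G = -611 - 9490 = -10101)
G/17084 + b/(-49521) = -10101/17084 + 30253636/(-49521) = -10101*1/17084 + 30253636*(-1/49521) = -10101/17084 - 30253636/49521 = -517353329045/846016764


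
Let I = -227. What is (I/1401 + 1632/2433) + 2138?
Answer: 2429797165/1136211 ≈ 2138.5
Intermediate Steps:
(I/1401 + 1632/2433) + 2138 = (-227/1401 + 1632/2433) + 2138 = (-227*1/1401 + 1632*(1/2433)) + 2138 = (-227/1401 + 544/811) + 2138 = 578047/1136211 + 2138 = 2429797165/1136211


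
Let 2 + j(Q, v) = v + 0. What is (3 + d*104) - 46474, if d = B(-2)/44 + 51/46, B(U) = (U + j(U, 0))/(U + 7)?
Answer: -58642347/1265 ≈ -46358.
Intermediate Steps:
j(Q, v) = -2 + v (j(Q, v) = -2 + (v + 0) = -2 + v)
B(U) = (-2 + U)/(7 + U) (B(U) = (U + (-2 + 0))/(U + 7) = (U - 2)/(7 + U) = (-2 + U)/(7 + U))
d = 2759/2530 (d = ((-2 - 2)/(7 - 2))/44 + 51/46 = (-4/5)*(1/44) + 51*(1/46) = ((⅕)*(-4))*(1/44) + 51/46 = -⅘*1/44 + 51/46 = -1/55 + 51/46 = 2759/2530 ≈ 1.0905)
(3 + d*104) - 46474 = (3 + (2759/2530)*104) - 46474 = (3 + 143468/1265) - 46474 = 147263/1265 - 46474 = -58642347/1265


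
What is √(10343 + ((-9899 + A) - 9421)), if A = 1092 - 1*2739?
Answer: 8*I*√166 ≈ 103.07*I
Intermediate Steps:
A = -1647 (A = 1092 - 2739 = -1647)
√(10343 + ((-9899 + A) - 9421)) = √(10343 + ((-9899 - 1647) - 9421)) = √(10343 + (-11546 - 9421)) = √(10343 - 20967) = √(-10624) = 8*I*√166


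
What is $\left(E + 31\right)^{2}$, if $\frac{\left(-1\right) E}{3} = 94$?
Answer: $63001$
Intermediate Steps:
$E = -282$ ($E = \left(-3\right) 94 = -282$)
$\left(E + 31\right)^{2} = \left(-282 + 31\right)^{2} = \left(-251\right)^{2} = 63001$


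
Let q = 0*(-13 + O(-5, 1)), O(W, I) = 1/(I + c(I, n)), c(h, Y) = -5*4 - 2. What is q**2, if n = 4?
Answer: 0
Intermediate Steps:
c(h, Y) = -22 (c(h, Y) = -20 - 2 = -22)
O(W, I) = 1/(-22 + I) (O(W, I) = 1/(I - 22) = 1/(-22 + I))
q = 0 (q = 0*(-13 + 1/(-22 + 1)) = 0*(-13 + 1/(-21)) = 0*(-13 - 1/21) = 0*(-274/21) = 0)
q**2 = 0**2 = 0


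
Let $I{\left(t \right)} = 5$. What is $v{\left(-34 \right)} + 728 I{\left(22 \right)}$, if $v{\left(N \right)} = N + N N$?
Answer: $4762$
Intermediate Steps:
$v{\left(N \right)} = N + N^{2}$
$v{\left(-34 \right)} + 728 I{\left(22 \right)} = - 34 \left(1 - 34\right) + 728 \cdot 5 = \left(-34\right) \left(-33\right) + 3640 = 1122 + 3640 = 4762$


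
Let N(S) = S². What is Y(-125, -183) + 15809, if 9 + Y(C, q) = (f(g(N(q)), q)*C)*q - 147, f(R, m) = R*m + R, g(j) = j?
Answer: -139423063597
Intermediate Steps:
f(R, m) = R + R*m
Y(C, q) = -156 + C*q³*(1 + q) (Y(C, q) = -9 + (((q²*(1 + q))*C)*q - 147) = -9 + ((C*q²*(1 + q))*q - 147) = -9 + (C*q³*(1 + q) - 147) = -9 + (-147 + C*q³*(1 + q)) = -156 + C*q³*(1 + q))
Y(-125, -183) + 15809 = (-156 - 125*(-183)³*(1 - 183)) + 15809 = (-156 - 125*(-6128487)*(-182)) + 15809 = (-156 - 139423079250) + 15809 = -139423079406 + 15809 = -139423063597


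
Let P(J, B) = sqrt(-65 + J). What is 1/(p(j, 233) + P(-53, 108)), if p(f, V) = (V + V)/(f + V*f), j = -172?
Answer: -4688892/47787148657 - 404975376*I*sqrt(118)/47787148657 ≈ -9.812e-5 - 0.092057*I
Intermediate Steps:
p(f, V) = 2*V/(f + V*f) (p(f, V) = (2*V)/(f + V*f) = 2*V/(f + V*f))
1/(p(j, 233) + P(-53, 108)) = 1/(2*233/(-172*(1 + 233)) + sqrt(-65 - 53)) = 1/(2*233*(-1/172)/234 + sqrt(-118)) = 1/(2*233*(-1/172)*(1/234) + I*sqrt(118)) = 1/(-233/20124 + I*sqrt(118))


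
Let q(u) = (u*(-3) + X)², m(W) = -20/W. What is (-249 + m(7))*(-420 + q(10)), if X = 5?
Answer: -361415/7 ≈ -51631.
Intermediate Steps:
q(u) = (5 - 3*u)² (q(u) = (u*(-3) + 5)² = (-3*u + 5)² = (5 - 3*u)²)
(-249 + m(7))*(-420 + q(10)) = (-249 - 20/7)*(-420 + (-5 + 3*10)²) = (-249 - 20*⅐)*(-420 + (-5 + 30)²) = (-249 - 20/7)*(-420 + 25²) = -1763*(-420 + 625)/7 = -1763/7*205 = -361415/7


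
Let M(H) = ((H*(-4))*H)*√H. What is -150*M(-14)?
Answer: 117600*I*√14 ≈ 4.4002e+5*I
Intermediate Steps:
M(H) = -4*H^(5/2) (M(H) = ((-4*H)*H)*√H = (-4*H²)*√H = -4*H^(5/2))
-150*M(-14) = -(-600)*(-14)^(5/2) = -(-600)*196*I*√14 = -(-117600)*I*√14 = 117600*I*√14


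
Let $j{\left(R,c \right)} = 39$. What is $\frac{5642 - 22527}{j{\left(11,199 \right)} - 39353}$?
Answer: $\frac{1535}{3574} \approx 0.42949$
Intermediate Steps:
$\frac{5642 - 22527}{j{\left(11,199 \right)} - 39353} = \frac{5642 - 22527}{39 - 39353} = - \frac{16885}{-39314} = \left(-16885\right) \left(- \frac{1}{39314}\right) = \frac{1535}{3574}$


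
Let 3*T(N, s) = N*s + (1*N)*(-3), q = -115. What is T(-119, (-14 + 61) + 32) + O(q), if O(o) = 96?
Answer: -8756/3 ≈ -2918.7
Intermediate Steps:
T(N, s) = -N + N*s/3 (T(N, s) = (N*s + (1*N)*(-3))/3 = (N*s + N*(-3))/3 = (N*s - 3*N)/3 = (-3*N + N*s)/3 = -N + N*s/3)
T(-119, (-14 + 61) + 32) + O(q) = (⅓)*(-119)*(-3 + ((-14 + 61) + 32)) + 96 = (⅓)*(-119)*(-3 + (47 + 32)) + 96 = (⅓)*(-119)*(-3 + 79) + 96 = (⅓)*(-119)*76 + 96 = -9044/3 + 96 = -8756/3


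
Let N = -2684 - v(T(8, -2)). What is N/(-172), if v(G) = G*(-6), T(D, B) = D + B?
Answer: 662/43 ≈ 15.395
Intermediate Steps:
T(D, B) = B + D
v(G) = -6*G
N = -2648 (N = -2684 - (-6)*(-2 + 8) = -2684 - (-6)*6 = -2684 - 1*(-36) = -2684 + 36 = -2648)
N/(-172) = -2648/(-172) = -2648*(-1/172) = 662/43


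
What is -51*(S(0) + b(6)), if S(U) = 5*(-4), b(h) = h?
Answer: 714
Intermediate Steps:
S(U) = -20
-51*(S(0) + b(6)) = -51*(-20 + 6) = -51*(-14) = 714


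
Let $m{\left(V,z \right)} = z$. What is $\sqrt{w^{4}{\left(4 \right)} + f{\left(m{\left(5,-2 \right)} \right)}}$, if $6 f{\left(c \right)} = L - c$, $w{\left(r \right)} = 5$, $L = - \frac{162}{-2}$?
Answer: $\frac{\sqrt{22998}}{6} \approx 25.275$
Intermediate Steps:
$L = 81$ ($L = \left(-162\right) \left(- \frac{1}{2}\right) = 81$)
$f{\left(c \right)} = \frac{27}{2} - \frac{c}{6}$ ($f{\left(c \right)} = \frac{81 - c}{6} = \frac{27}{2} - \frac{c}{6}$)
$\sqrt{w^{4}{\left(4 \right)} + f{\left(m{\left(5,-2 \right)} \right)}} = \sqrt{5^{4} + \left(\frac{27}{2} - - \frac{1}{3}\right)} = \sqrt{625 + \left(\frac{27}{2} + \frac{1}{3}\right)} = \sqrt{625 + \frac{83}{6}} = \sqrt{\frac{3833}{6}} = \frac{\sqrt{22998}}{6}$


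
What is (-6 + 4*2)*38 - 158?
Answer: -82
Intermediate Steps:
(-6 + 4*2)*38 - 158 = (-6 + 8)*38 - 158 = 2*38 - 158 = 76 - 158 = -82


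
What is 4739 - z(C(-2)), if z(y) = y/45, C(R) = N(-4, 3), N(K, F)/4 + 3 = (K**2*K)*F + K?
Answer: 214051/45 ≈ 4756.7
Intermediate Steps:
N(K, F) = -12 + 4*K + 4*F*K**3 (N(K, F) = -12 + 4*((K**2*K)*F + K) = -12 + 4*(K**3*F + K) = -12 + 4*(F*K**3 + K) = -12 + 4*(K + F*K**3) = -12 + (4*K + 4*F*K**3) = -12 + 4*K + 4*F*K**3)
C(R) = -796 (C(R) = -12 + 4*(-4) + 4*3*(-4)**3 = -12 - 16 + 4*3*(-64) = -12 - 16 - 768 = -796)
z(y) = y/45 (z(y) = y*(1/45) = y/45)
4739 - z(C(-2)) = 4739 - (-796)/45 = 4739 - 1*(-796/45) = 4739 + 796/45 = 214051/45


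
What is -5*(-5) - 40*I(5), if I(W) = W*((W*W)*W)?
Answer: -24975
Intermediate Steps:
I(W) = W⁴ (I(W) = W*(W²*W) = W*W³ = W⁴)
-5*(-5) - 40*I(5) = -5*(-5) - 40*5⁴ = 25 - 40*625 = 25 - 25000 = -24975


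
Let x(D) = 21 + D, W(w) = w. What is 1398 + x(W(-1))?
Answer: 1418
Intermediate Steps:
1398 + x(W(-1)) = 1398 + (21 - 1) = 1398 + 20 = 1418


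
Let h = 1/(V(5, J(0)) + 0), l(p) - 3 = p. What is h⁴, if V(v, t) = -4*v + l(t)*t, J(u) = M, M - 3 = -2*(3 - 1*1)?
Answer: 1/234256 ≈ 4.2688e-6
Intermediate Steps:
M = -1 (M = 3 - 2*(3 - 1*1) = 3 - 2*(3 - 1) = 3 - 2*2 = 3 - 4 = -1)
l(p) = 3 + p
J(u) = -1
V(v, t) = -4*v + t*(3 + t) (V(v, t) = -4*v + (3 + t)*t = -4*v + t*(3 + t))
h = -1/22 (h = 1/((-4*5 - (3 - 1)) + 0) = 1/((-20 - 1*2) + 0) = 1/((-20 - 2) + 0) = 1/(-22 + 0) = 1/(-22) = -1/22 ≈ -0.045455)
h⁴ = (-1/22)⁴ = 1/234256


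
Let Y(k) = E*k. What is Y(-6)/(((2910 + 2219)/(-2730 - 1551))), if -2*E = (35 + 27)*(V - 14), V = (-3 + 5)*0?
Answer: 11147724/5129 ≈ 2173.5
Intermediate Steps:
V = 0 (V = 2*0 = 0)
E = 434 (E = -(35 + 27)*(0 - 14)/2 = -31*(-14) = -½*(-868) = 434)
Y(k) = 434*k
Y(-6)/(((2910 + 2219)/(-2730 - 1551))) = (434*(-6))/(((2910 + 2219)/(-2730 - 1551))) = -2604/(5129/(-4281)) = -2604/(5129*(-1/4281)) = -2604/(-5129/4281) = -2604*(-4281/5129) = 11147724/5129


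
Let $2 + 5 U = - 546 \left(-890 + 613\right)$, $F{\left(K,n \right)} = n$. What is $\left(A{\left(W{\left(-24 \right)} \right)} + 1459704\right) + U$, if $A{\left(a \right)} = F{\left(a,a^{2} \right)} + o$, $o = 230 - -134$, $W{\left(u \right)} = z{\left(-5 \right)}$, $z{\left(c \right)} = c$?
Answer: $1490341$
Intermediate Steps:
$U = 30248$ ($U = - \frac{2}{5} + \frac{\left(-546\right) \left(-890 + 613\right)}{5} = - \frac{2}{5} + \frac{\left(-546\right) \left(-277\right)}{5} = - \frac{2}{5} + \frac{1}{5} \cdot 151242 = - \frac{2}{5} + \frac{151242}{5} = 30248$)
$W{\left(u \right)} = -5$
$o = 364$ ($o = 230 + 134 = 364$)
$A{\left(a \right)} = 364 + a^{2}$ ($A{\left(a \right)} = a^{2} + 364 = 364 + a^{2}$)
$\left(A{\left(W{\left(-24 \right)} \right)} + 1459704\right) + U = \left(\left(364 + \left(-5\right)^{2}\right) + 1459704\right) + 30248 = \left(\left(364 + 25\right) + 1459704\right) + 30248 = \left(389 + 1459704\right) + 30248 = 1460093 + 30248 = 1490341$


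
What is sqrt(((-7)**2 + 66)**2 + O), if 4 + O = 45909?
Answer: 9*sqrt(730) ≈ 243.17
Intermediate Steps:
O = 45905 (O = -4 + 45909 = 45905)
sqrt(((-7)**2 + 66)**2 + O) = sqrt(((-7)**2 + 66)**2 + 45905) = sqrt((49 + 66)**2 + 45905) = sqrt(115**2 + 45905) = sqrt(13225 + 45905) = sqrt(59130) = 9*sqrt(730)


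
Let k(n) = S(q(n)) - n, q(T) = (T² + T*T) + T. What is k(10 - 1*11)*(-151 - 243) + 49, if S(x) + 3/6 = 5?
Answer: -2118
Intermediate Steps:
q(T) = T + 2*T² (q(T) = (T² + T²) + T = 2*T² + T = T + 2*T²)
S(x) = 9/2 (S(x) = -½ + 5 = 9/2)
k(n) = 9/2 - n
k(10 - 1*11)*(-151 - 243) + 49 = (9/2 - (10 - 1*11))*(-151 - 243) + 49 = (9/2 - (10 - 11))*(-394) + 49 = (9/2 - 1*(-1))*(-394) + 49 = (9/2 + 1)*(-394) + 49 = (11/2)*(-394) + 49 = -2167 + 49 = -2118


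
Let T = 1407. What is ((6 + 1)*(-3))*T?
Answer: -29547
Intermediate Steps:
((6 + 1)*(-3))*T = ((6 + 1)*(-3))*1407 = (7*(-3))*1407 = -21*1407 = -29547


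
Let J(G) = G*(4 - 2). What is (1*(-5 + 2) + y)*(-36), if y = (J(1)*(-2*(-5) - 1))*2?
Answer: -1188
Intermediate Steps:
J(G) = 2*G (J(G) = G*2 = 2*G)
y = 36 (y = ((2*1)*(-2*(-5) - 1))*2 = (2*(10 - 1))*2 = (2*9)*2 = 18*2 = 36)
(1*(-5 + 2) + y)*(-36) = (1*(-5 + 2) + 36)*(-36) = (1*(-3) + 36)*(-36) = (-3 + 36)*(-36) = 33*(-36) = -1188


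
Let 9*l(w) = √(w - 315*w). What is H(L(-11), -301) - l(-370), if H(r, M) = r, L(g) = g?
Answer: -11 - 2*√29045/9 ≈ -48.872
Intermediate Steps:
l(w) = √314*√(-w)/9 (l(w) = √(w - 315*w)/9 = √(-314*w)/9 = (√314*√(-w))/9 = √314*√(-w)/9)
H(L(-11), -301) - l(-370) = -11 - √314*√(-1*(-370))/9 = -11 - √314*√370/9 = -11 - 2*√29045/9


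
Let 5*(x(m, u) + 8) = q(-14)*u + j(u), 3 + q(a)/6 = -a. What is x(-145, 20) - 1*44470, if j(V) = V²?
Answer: -44134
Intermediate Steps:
q(a) = -18 - 6*a (q(a) = -18 + 6*(-a) = -18 - 6*a)
x(m, u) = -8 + u²/5 + 66*u/5 (x(m, u) = -8 + ((-18 - 6*(-14))*u + u²)/5 = -8 + ((-18 + 84)*u + u²)/5 = -8 + (66*u + u²)/5 = -8 + (u² + 66*u)/5 = -8 + (u²/5 + 66*u/5) = -8 + u²/5 + 66*u/5)
x(-145, 20) - 1*44470 = (-8 + (⅕)*20² + (66/5)*20) - 1*44470 = (-8 + (⅕)*400 + 264) - 44470 = (-8 + 80 + 264) - 44470 = 336 - 44470 = -44134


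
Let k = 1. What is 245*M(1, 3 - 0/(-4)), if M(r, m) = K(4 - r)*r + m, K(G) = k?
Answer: 980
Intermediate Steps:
K(G) = 1
M(r, m) = m + r (M(r, m) = 1*r + m = r + m = m + r)
245*M(1, 3 - 0/(-4)) = 245*((3 - 0/(-4)) + 1) = 245*((3 - 0*(-1)/4) + 1) = 245*((3 - 1*0) + 1) = 245*((3 + 0) + 1) = 245*(3 + 1) = 245*4 = 980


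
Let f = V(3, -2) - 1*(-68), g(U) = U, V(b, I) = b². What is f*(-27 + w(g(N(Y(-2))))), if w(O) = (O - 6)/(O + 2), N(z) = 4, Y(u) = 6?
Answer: -6314/3 ≈ -2104.7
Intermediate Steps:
w(O) = (-6 + O)/(2 + O)
f = 77 (f = 3² - 1*(-68) = 9 + 68 = 77)
f*(-27 + w(g(N(Y(-2))))) = 77*(-27 + (-6 + 4)/(2 + 4)) = 77*(-27 - 2/6) = 77*(-27 + (⅙)*(-2)) = 77*(-27 - ⅓) = 77*(-82/3) = -6314/3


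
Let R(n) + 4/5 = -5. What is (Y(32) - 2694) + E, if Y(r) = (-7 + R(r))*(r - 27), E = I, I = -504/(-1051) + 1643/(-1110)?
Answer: -3218677733/1166610 ≈ -2759.0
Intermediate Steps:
I = -1167353/1166610 (I = -504*(-1/1051) + 1643*(-1/1110) = 504/1051 - 1643/1110 = -1167353/1166610 ≈ -1.0006)
R(n) = -29/5 (R(n) = -4/5 - 5 = -29/5)
E = -1167353/1166610 ≈ -1.0006
Y(r) = 1728/5 - 64*r/5 (Y(r) = (-7 - 29/5)*(r - 27) = -64*(-27 + r)/5 = 1728/5 - 64*r/5)
(Y(32) - 2694) + E = ((1728/5 - 64/5*32) - 2694) - 1167353/1166610 = ((1728/5 - 2048/5) - 2694) - 1167353/1166610 = (-64 - 2694) - 1167353/1166610 = -2758 - 1167353/1166610 = -3218677733/1166610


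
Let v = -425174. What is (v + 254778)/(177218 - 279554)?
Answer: 1039/624 ≈ 1.6651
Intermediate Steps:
(v + 254778)/(177218 - 279554) = (-425174 + 254778)/(177218 - 279554) = -170396/(-102336) = -170396*(-1/102336) = 1039/624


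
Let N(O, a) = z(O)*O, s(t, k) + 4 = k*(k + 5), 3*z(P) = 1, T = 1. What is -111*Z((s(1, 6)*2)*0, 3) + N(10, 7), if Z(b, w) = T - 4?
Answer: 1009/3 ≈ 336.33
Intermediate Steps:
z(P) = ⅓ (z(P) = (⅓)*1 = ⅓)
s(t, k) = -4 + k*(5 + k) (s(t, k) = -4 + k*(k + 5) = -4 + k*(5 + k))
N(O, a) = O/3
Z(b, w) = -3 (Z(b, w) = 1 - 4 = -3)
-111*Z((s(1, 6)*2)*0, 3) + N(10, 7) = -111*(-3) + (⅓)*10 = 333 + 10/3 = 1009/3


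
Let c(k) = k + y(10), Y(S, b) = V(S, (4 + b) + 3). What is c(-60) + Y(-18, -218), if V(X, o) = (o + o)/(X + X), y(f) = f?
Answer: -689/18 ≈ -38.278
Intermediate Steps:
V(X, o) = o/X (V(X, o) = (2*o)/((2*X)) = (2*o)*(1/(2*X)) = o/X)
Y(S, b) = (7 + b)/S (Y(S, b) = ((4 + b) + 3)/S = (7 + b)/S)
c(k) = 10 + k (c(k) = k + 10 = 10 + k)
c(-60) + Y(-18, -218) = (10 - 60) + (7 - 218)/(-18) = -50 - 1/18*(-211) = -50 + 211/18 = -689/18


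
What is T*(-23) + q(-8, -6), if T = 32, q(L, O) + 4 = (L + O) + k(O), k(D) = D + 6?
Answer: -754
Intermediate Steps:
k(D) = 6 + D
q(L, O) = 2 + L + 2*O (q(L, O) = -4 + ((L + O) + (6 + O)) = -4 + (6 + L + 2*O) = 2 + L + 2*O)
T*(-23) + q(-8, -6) = 32*(-23) + (2 - 8 + 2*(-6)) = -736 + (2 - 8 - 12) = -736 - 18 = -754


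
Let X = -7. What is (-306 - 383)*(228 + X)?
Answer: -152269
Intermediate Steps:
(-306 - 383)*(228 + X) = (-306 - 383)*(228 - 7) = -689*221 = -152269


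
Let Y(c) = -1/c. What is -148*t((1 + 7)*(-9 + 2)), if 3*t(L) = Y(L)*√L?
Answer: -37*I*√14/21 ≈ -6.5924*I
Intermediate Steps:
t(L) = -1/(3*√L) (t(L) = ((-1/L)*√L)/3 = (-1/√L)/3 = -1/(3*√L))
-148*t((1 + 7)*(-9 + 2)) = -(-148)/(3*√((1 + 7)*(-9 + 2))) = -(-148)/(3*√(8*(-7))) = -(-148)/(3*√(-56)) = -(-148)*(-I*√14/28)/3 = -37*I*√14/21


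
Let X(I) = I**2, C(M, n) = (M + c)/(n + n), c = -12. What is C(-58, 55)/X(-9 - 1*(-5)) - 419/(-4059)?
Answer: 4121/64944 ≈ 0.063455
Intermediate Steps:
C(M, n) = (-12 + M)/(2*n) (C(M, n) = (M - 12)/(n + n) = (-12 + M)/((2*n)) = (-12 + M)*(1/(2*n)) = (-12 + M)/(2*n))
C(-58, 55)/X(-9 - 1*(-5)) - 419/(-4059) = ((1/2)*(-12 - 58)/55)/((-9 - 1*(-5))**2) - 419/(-4059) = ((1/2)*(1/55)*(-70))/((-9 + 5)**2) - 419*(-1/4059) = -7/(11*((-4)**2)) + 419/4059 = -7/11/16 + 419/4059 = -7/11*1/16 + 419/4059 = -7/176 + 419/4059 = 4121/64944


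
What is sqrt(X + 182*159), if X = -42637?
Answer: I*sqrt(13699) ≈ 117.04*I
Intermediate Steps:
sqrt(X + 182*159) = sqrt(-42637 + 182*159) = sqrt(-42637 + 28938) = sqrt(-13699) = I*sqrt(13699)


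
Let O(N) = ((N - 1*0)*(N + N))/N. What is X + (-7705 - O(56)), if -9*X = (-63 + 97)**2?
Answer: -71509/9 ≈ -7945.4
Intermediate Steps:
O(N) = 2*N (O(N) = ((N + 0)*(2*N))/N = (N*(2*N))/N = (2*N**2)/N = 2*N)
X = -1156/9 (X = -(-63 + 97)**2/9 = -1/9*34**2 = -1/9*1156 = -1156/9 ≈ -128.44)
X + (-7705 - O(56)) = -1156/9 + (-7705 - 2*56) = -1156/9 + (-7705 - 1*112) = -1156/9 + (-7705 - 112) = -1156/9 - 7817 = -71509/9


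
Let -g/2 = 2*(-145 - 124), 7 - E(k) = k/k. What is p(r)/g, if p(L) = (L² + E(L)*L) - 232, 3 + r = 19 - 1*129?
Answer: 11859/1076 ≈ 11.021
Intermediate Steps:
E(k) = 6 (E(k) = 7 - k/k = 7 - 1*1 = 7 - 1 = 6)
r = -113 (r = -3 + (19 - 1*129) = -3 + (19 - 129) = -3 - 110 = -113)
g = 1076 (g = -4*(-145 - 124) = -4*(-269) = -2*(-538) = 1076)
p(L) = -232 + L² + 6*L (p(L) = (L² + 6*L) - 232 = -232 + L² + 6*L)
p(r)/g = (-232 + (-113)² + 6*(-113))/1076 = (-232 + 12769 - 678)*(1/1076) = 11859*(1/1076) = 11859/1076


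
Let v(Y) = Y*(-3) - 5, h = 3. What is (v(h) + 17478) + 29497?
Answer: 46961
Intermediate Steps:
v(Y) = -5 - 3*Y (v(Y) = -3*Y - 5 = -5 - 3*Y)
(v(h) + 17478) + 29497 = ((-5 - 3*3) + 17478) + 29497 = ((-5 - 9) + 17478) + 29497 = (-14 + 17478) + 29497 = 17464 + 29497 = 46961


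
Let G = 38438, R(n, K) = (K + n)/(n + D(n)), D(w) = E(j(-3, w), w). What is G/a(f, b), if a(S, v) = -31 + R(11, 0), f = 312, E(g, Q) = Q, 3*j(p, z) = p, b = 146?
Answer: -76876/61 ≈ -1260.3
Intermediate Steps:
j(p, z) = p/3
D(w) = w
R(n, K) = (K + n)/(2*n) (R(n, K) = (K + n)/(n + n) = (K + n)/((2*n)) = (K + n)*(1/(2*n)) = (K + n)/(2*n))
a(S, v) = -61/2 (a(S, v) = -31 + (½)*(0 + 11)/11 = -31 + (½)*(1/11)*11 = -31 + ½ = -61/2)
G/a(f, b) = 38438/(-61/2) = 38438*(-2/61) = -76876/61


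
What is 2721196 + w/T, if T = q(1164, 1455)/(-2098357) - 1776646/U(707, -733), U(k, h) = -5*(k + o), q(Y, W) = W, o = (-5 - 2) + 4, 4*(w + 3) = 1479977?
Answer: 5073719911838137356/1864016224511 ≈ 2.7219e+6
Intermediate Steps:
w = 1479965/4 (w = -3 + (1/4)*1479977 = -3 + 1479977/4 = 1479965/4 ≈ 3.6999e+5)
o = -3 (o = -7 + 4 = -3)
U(k, h) = 15 - 5*k (U(k, h) = -5*(k - 3) = -5*(-3 + k) = 15 - 5*k)
T = 1864016224511/3693108320 (T = 1455/(-2098357) - 1776646/(15 - 5*707) = 1455*(-1/2098357) - 1776646/(15 - 3535) = -1455/2098357 - 1776646/(-3520) = -1455/2098357 - 1776646*(-1/3520) = -1455/2098357 + 888323/1760 = 1864016224511/3693108320 ≈ 504.73)
2721196 + w/T = 2721196 + 1479965/(4*(1864016224511/3693108320)) = 2721196 + (1479965/4)*(3693108320/1864016224511) = 2721196 + 1366417763702200/1864016224511 = 5073719911838137356/1864016224511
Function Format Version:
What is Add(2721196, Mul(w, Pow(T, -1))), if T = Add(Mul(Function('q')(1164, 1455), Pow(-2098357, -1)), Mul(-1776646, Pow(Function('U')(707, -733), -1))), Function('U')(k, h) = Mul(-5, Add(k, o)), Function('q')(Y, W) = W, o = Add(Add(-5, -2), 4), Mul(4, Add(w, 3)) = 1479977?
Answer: Rational(5073719911838137356, 1864016224511) ≈ 2.7219e+6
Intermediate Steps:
w = Rational(1479965, 4) (w = Add(-3, Mul(Rational(1, 4), 1479977)) = Add(-3, Rational(1479977, 4)) = Rational(1479965, 4) ≈ 3.6999e+5)
o = -3 (o = Add(-7, 4) = -3)
Function('U')(k, h) = Add(15, Mul(-5, k)) (Function('U')(k, h) = Mul(-5, Add(k, -3)) = Mul(-5, Add(-3, k)) = Add(15, Mul(-5, k)))
T = Rational(1864016224511, 3693108320) (T = Add(Mul(1455, Pow(-2098357, -1)), Mul(-1776646, Pow(Add(15, Mul(-5, 707)), -1))) = Add(Mul(1455, Rational(-1, 2098357)), Mul(-1776646, Pow(Add(15, -3535), -1))) = Add(Rational(-1455, 2098357), Mul(-1776646, Pow(-3520, -1))) = Add(Rational(-1455, 2098357), Mul(-1776646, Rational(-1, 3520))) = Add(Rational(-1455, 2098357), Rational(888323, 1760)) = Rational(1864016224511, 3693108320) ≈ 504.73)
Add(2721196, Mul(w, Pow(T, -1))) = Add(2721196, Mul(Rational(1479965, 4), Pow(Rational(1864016224511, 3693108320), -1))) = Add(2721196, Mul(Rational(1479965, 4), Rational(3693108320, 1864016224511))) = Add(2721196, Rational(1366417763702200, 1864016224511)) = Rational(5073719911838137356, 1864016224511)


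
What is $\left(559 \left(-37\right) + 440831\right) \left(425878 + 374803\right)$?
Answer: $336404520788$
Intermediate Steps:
$\left(559 \left(-37\right) + 440831\right) \left(425878 + 374803\right) = \left(-20683 + 440831\right) 800681 = 420148 \cdot 800681 = 336404520788$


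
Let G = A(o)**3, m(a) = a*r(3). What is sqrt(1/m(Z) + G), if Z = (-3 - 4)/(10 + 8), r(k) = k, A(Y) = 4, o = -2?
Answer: sqrt(3094)/7 ≈ 7.9463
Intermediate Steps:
Z = -7/18 ≈ -0.38889
m(a) = 3*a (m(a) = a*3 = 3*a)
G = 64 (G = 4**3 = 64)
sqrt(1/m(Z) + G) = sqrt(1/(3*(-7/18)) + 64) = sqrt(1/(-7/6) + 64) = sqrt(-6/7 + 64) = sqrt(442/7) = sqrt(3094)/7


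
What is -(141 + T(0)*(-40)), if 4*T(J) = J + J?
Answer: -141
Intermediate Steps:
T(J) = J/2 (T(J) = (J + J)/4 = (2*J)/4 = J/2)
-(141 + T(0)*(-40)) = -(141 + ((½)*0)*(-40)) = -(141 + 0*(-40)) = -(141 + 0) = -1*141 = -141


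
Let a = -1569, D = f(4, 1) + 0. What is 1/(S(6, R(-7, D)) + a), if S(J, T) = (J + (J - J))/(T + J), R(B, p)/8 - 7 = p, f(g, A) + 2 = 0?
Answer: -23/36084 ≈ -0.00063740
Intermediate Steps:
f(g, A) = -2 (f(g, A) = -2 + 0 = -2)
D = -2 (D = -2 + 0 = -2)
R(B, p) = 56 + 8*p
S(J, T) = J/(J + T) (S(J, T) = (J + 0)/(J + T) = J/(J + T))
1/(S(6, R(-7, D)) + a) = 1/(6/(6 + (56 + 8*(-2))) - 1569) = 1/(6/(6 + (56 - 16)) - 1569) = 1/(6/(6 + 40) - 1569) = 1/(6/46 - 1569) = 1/(6*(1/46) - 1569) = 1/(3/23 - 1569) = 1/(-36084/23) = -23/36084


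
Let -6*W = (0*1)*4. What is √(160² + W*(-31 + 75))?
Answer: 160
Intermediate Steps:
W = 0 (W = -0*1*4/6 = -0*4 = -⅙*0 = 0)
√(160² + W*(-31 + 75)) = √(160² + 0*(-31 + 75)) = √(25600 + 0*44) = √(25600 + 0) = √25600 = 160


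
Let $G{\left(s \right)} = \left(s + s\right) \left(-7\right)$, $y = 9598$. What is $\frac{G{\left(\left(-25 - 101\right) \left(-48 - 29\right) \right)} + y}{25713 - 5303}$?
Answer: $- \frac{971}{157} \approx -6.1847$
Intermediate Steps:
$G{\left(s \right)} = - 14 s$ ($G{\left(s \right)} = 2 s \left(-7\right) = - 14 s$)
$\frac{G{\left(\left(-25 - 101\right) \left(-48 - 29\right) \right)} + y}{25713 - 5303} = \frac{- 14 \left(-25 - 101\right) \left(-48 - 29\right) + 9598}{25713 - 5303} = \frac{- 14 \left(\left(-126\right) \left(-77\right)\right) + 9598}{20410} = \left(\left(-14\right) 9702 + 9598\right) \frac{1}{20410} = \left(-135828 + 9598\right) \frac{1}{20410} = \left(-126230\right) \frac{1}{20410} = - \frac{971}{157}$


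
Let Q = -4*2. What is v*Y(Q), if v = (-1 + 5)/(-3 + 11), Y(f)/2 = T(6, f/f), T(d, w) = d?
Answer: 6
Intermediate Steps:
Q = -8
Y(f) = 12 (Y(f) = 2*6 = 12)
v = ½ (v = 4/8 = 4*(⅛) = ½ ≈ 0.50000)
v*Y(Q) = (½)*12 = 6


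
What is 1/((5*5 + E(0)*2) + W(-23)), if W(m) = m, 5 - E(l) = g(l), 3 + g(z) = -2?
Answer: 1/22 ≈ 0.045455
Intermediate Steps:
g(z) = -5 (g(z) = -3 - 2 = -5)
E(l) = 10 (E(l) = 5 - 1*(-5) = 5 + 5 = 10)
1/((5*5 + E(0)*2) + W(-23)) = 1/((5*5 + 10*2) - 23) = 1/((25 + 20) - 23) = 1/(45 - 23) = 1/22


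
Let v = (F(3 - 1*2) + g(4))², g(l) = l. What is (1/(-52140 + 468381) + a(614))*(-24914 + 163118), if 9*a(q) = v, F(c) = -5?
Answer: 710215000/46249 ≈ 15356.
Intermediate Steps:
v = 1 (v = (-5 + 4)² = (-1)² = 1)
a(q) = ⅑ (a(q) = (⅑)*1 = ⅑)
(1/(-52140 + 468381) + a(614))*(-24914 + 163118) = (1/(-52140 + 468381) + ⅑)*(-24914 + 163118) = (1/416241 + ⅑)*138204 = (46250/416241)*138204 = 710215000/46249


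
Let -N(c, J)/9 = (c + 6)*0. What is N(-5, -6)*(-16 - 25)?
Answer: 0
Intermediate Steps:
N(c, J) = 0 (N(c, J) = -9*(c + 6)*0 = -9*(6 + c)*0 = -9*0 = 0)
N(-5, -6)*(-16 - 25) = 0*(-16 - 25) = 0*(-41) = 0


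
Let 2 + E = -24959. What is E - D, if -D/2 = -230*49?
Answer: -47501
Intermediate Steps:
D = 22540 (D = -(-460)*49 = -2*(-11270) = 22540)
E = -24961 (E = -2 - 24959 = -24961)
E - D = -24961 - 1*22540 = -24961 - 22540 = -47501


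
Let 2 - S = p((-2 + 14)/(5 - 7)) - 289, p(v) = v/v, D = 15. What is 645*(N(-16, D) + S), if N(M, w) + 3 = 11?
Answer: 192210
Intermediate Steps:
p(v) = 1
N(M, w) = 8 (N(M, w) = -3 + 11 = 8)
S = 290 (S = 2 - (1 - 289) = 2 - 1*(-288) = 2 + 288 = 290)
645*(N(-16, D) + S) = 645*(8 + 290) = 645*298 = 192210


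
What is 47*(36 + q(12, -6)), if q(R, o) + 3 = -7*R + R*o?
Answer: -5781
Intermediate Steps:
q(R, o) = -3 - 7*R + R*o (q(R, o) = -3 + (-7*R + R*o) = -3 - 7*R + R*o)
47*(36 + q(12, -6)) = 47*(36 + (-3 - 7*12 + 12*(-6))) = 47*(36 + (-3 - 84 - 72)) = 47*(36 - 159) = 47*(-123) = -5781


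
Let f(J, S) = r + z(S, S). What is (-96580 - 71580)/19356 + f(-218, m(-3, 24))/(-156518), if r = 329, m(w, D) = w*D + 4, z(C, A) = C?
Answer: -6581279699/757390602 ≈ -8.6894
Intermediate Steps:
m(w, D) = 4 + D*w (m(w, D) = D*w + 4 = 4 + D*w)
f(J, S) = 329 + S
(-96580 - 71580)/19356 + f(-218, m(-3, 24))/(-156518) = (-96580 - 71580)/19356 + (329 + (4 + 24*(-3)))/(-156518) = -168160*1/19356 + (329 + (4 - 72))*(-1/156518) = -42040/4839 + (329 - 68)*(-1/156518) = -42040/4839 + 261*(-1/156518) = -42040/4839 - 261/156518 = -6581279699/757390602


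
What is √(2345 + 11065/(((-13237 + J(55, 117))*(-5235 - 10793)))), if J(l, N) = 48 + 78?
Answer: 5*√1035554974197982021/105071554 ≈ 48.425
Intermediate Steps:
J(l, N) = 126
√(2345 + 11065/(((-13237 + J(55, 117))*(-5235 - 10793)))) = √(2345 + 11065/(((-13237 + 126)*(-5235 - 10793)))) = √(2345 + 11065/((-13111*(-16028)))) = √(2345 + 11065/210143108) = √(492785599325/210143108) = 5*√1035554974197982021/105071554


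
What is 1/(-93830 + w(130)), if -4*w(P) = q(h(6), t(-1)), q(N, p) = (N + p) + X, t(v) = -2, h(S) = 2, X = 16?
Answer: -1/93834 ≈ -1.0657e-5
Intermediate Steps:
q(N, p) = 16 + N + p (q(N, p) = (N + p) + 16 = 16 + N + p)
w(P) = -4 (w(P) = -(16 + 2 - 2)/4 = -¼*16 = -4)
1/(-93830 + w(130)) = 1/(-93830 - 4) = 1/(-93834) = -1/93834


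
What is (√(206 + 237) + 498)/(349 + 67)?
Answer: 249/208 + √443/416 ≈ 1.2477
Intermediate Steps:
(√(206 + 237) + 498)/(349 + 67) = (√443 + 498)/416 = (498 + √443)*(1/416) = 249/208 + √443/416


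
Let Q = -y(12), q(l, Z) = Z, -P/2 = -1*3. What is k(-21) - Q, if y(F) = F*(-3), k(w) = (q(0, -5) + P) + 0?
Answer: -35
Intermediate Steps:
P = 6 (P = -(-2)*3 = -2*(-3) = 6)
k(w) = 1 (k(w) = (-5 + 6) + 0 = 1 + 0 = 1)
y(F) = -3*F
Q = 36 (Q = -(-3)*12 = -1*(-36) = 36)
k(-21) - Q = 1 - 1*36 = 1 - 36 = -35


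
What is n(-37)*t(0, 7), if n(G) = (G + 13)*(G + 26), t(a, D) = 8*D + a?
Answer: 14784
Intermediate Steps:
t(a, D) = a + 8*D
n(G) = (13 + G)*(26 + G)
n(-37)*t(0, 7) = (338 + (-37)² + 39*(-37))*(0 + 8*7) = (338 + 1369 - 1443)*(0 + 56) = 264*56 = 14784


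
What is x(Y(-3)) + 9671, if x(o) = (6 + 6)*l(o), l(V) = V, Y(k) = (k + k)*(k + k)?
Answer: 10103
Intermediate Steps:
Y(k) = 4*k² (Y(k) = (2*k)*(2*k) = 4*k²)
x(o) = 12*o (x(o) = (6 + 6)*o = 12*o)
x(Y(-3)) + 9671 = 12*(4*(-3)²) + 9671 = 12*(4*9) + 9671 = 12*36 + 9671 = 432 + 9671 = 10103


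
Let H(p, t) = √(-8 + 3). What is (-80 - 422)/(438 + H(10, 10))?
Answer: -219876/191849 + 502*I*√5/191849 ≈ -1.1461 + 0.005851*I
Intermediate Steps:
H(p, t) = I*√5 (H(p, t) = √(-5) = I*√5)
(-80 - 422)/(438 + H(10, 10)) = (-80 - 422)/(438 + I*√5) = -502/(438 + I*√5)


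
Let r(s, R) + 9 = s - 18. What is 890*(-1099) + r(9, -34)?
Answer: -978128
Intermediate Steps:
r(s, R) = -27 + s (r(s, R) = -9 + (s - 18) = -9 + (-18 + s) = -27 + s)
890*(-1099) + r(9, -34) = 890*(-1099) + (-27 + 9) = -978110 - 18 = -978128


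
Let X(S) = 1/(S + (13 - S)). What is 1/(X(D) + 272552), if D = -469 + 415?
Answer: 13/3543177 ≈ 3.6690e-6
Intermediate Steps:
D = -54
X(S) = 1/13
1/(X(D) + 272552) = 1/(1/13 + 272552) = 1/(3543177/13) = 13/3543177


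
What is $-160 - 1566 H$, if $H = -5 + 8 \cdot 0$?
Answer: $7670$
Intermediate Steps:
$H = -5$ ($H = -5 + 0 = -5$)
$-160 - 1566 H = -160 - -7830 = -160 + 7830 = 7670$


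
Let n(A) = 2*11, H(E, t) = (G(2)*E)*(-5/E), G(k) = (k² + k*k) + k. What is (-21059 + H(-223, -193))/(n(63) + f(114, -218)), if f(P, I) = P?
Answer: -21109/136 ≈ -155.21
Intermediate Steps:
G(k) = k + 2*k² (G(k) = (k² + k²) + k = 2*k² + k = k + 2*k²)
H(E, t) = -50 (H(E, t) = ((2*(1 + 2*2))*E)*(-5/E) = ((2*(1 + 4))*E)*(-5/E) = ((2*5)*E)*(-5/E) = (10*E)*(-5/E) = -50)
n(A) = 22
(-21059 + H(-223, -193))/(n(63) + f(114, -218)) = (-21059 - 50)/(22 + 114) = -21109/136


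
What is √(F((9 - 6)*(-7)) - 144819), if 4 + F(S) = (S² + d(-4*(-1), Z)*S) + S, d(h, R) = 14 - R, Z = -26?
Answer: I*√145243 ≈ 381.11*I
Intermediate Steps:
F(S) = -4 + S² + 41*S (F(S) = -4 + ((S² + (14 - 1*(-26))*S) + S) = -4 + ((S² + (14 + 26)*S) + S) = -4 + ((S² + 40*S) + S) = -4 + (S² + 41*S) = -4 + S² + 41*S)
√(F((9 - 6)*(-7)) - 144819) = √((-4 + ((9 - 6)*(-7))² + 41*((9 - 6)*(-7))) - 144819) = √((-4 + (3*(-7))² + 41*(3*(-7))) - 144819) = √((-4 + (-21)² + 41*(-21)) - 144819) = √((-4 + 441 - 861) - 144819) = √(-424 - 144819) = √(-145243) = I*√145243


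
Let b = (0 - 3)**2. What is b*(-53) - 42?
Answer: -519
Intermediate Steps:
b = 9 (b = (-3)**2 = 9)
b*(-53) - 42 = 9*(-53) - 42 = -477 - 42 = -519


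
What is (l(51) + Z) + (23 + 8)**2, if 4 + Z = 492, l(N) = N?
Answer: 1500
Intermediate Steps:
Z = 488 (Z = -4 + 492 = 488)
(l(51) + Z) + (23 + 8)**2 = (51 + 488) + (23 + 8)**2 = 539 + 31**2 = 539 + 961 = 1500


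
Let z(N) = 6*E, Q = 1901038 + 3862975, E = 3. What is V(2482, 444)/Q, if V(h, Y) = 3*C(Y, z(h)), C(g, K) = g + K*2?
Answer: 1440/5764013 ≈ 0.00024983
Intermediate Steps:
Q = 5764013
z(N) = 18 (z(N) = 6*3 = 18)
C(g, K) = g + 2*K
V(h, Y) = 108 + 3*Y (V(h, Y) = 3*(Y + 2*18) = 3*(Y + 36) = 3*(36 + Y) = 108 + 3*Y)
V(2482, 444)/Q = (108 + 3*444)/5764013 = (108 + 1332)*(1/5764013) = 1440*(1/5764013) = 1440/5764013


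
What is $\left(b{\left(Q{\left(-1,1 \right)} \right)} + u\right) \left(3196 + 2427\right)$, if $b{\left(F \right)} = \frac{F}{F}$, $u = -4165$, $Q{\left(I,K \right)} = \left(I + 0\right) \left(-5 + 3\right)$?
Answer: $-23414172$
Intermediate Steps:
$Q{\left(I,K \right)} = - 2 I$ ($Q{\left(I,K \right)} = I \left(-2\right) = - 2 I$)
$b{\left(F \right)} = 1$
$\left(b{\left(Q{\left(-1,1 \right)} \right)} + u\right) \left(3196 + 2427\right) = \left(1 - 4165\right) \left(3196 + 2427\right) = \left(-4164\right) 5623 = -23414172$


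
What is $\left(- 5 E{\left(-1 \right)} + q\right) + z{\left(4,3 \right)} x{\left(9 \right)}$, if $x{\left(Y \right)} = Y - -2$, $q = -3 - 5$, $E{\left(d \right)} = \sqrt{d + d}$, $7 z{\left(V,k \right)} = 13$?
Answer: $\frac{87}{7} - 5 i \sqrt{2} \approx 12.429 - 7.0711 i$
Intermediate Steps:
$z{\left(V,k \right)} = \frac{13}{7}$ ($z{\left(V,k \right)} = \frac{1}{7} \cdot 13 = \frac{13}{7}$)
$E{\left(d \right)} = \sqrt{2} \sqrt{d}$ ($E{\left(d \right)} = \sqrt{2 d} = \sqrt{2} \sqrt{d}$)
$q = -8$
$x{\left(Y \right)} = 2 + Y$ ($x{\left(Y \right)} = Y + 2 = 2 + Y$)
$\left(- 5 E{\left(-1 \right)} + q\right) + z{\left(4,3 \right)} x{\left(9 \right)} = \left(- 5 \sqrt{2} \sqrt{-1} - 8\right) + \frac{13 \left(2 + 9\right)}{7} = \left(- 5 \sqrt{2} i - 8\right) + \frac{13}{7} \cdot 11 = \left(- 5 i \sqrt{2} - 8\right) + \frac{143}{7} = \left(-8 - 5 i \sqrt{2}\right) + \frac{143}{7} = \frac{87}{7} - 5 i \sqrt{2}$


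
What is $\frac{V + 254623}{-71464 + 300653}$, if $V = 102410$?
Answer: $\frac{357033}{229189} \approx 1.5578$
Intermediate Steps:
$\frac{V + 254623}{-71464 + 300653} = \frac{102410 + 254623}{-71464 + 300653} = \frac{357033}{229189}$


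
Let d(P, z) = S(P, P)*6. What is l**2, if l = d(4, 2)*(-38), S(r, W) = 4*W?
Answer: 13307904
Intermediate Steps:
d(P, z) = 24*P (d(P, z) = (4*P)*6 = 24*P)
l = -3648 (l = (24*4)*(-38) = 96*(-38) = -3648)
l**2 = (-3648)**2 = 13307904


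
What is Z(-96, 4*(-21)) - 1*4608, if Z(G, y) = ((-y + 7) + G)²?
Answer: -4583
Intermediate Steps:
Z(G, y) = (7 + G - y)² (Z(G, y) = ((7 - y) + G)² = (7 + G - y)²)
Z(-96, 4*(-21)) - 1*4608 = (7 - 96 - 4*(-21))² - 1*4608 = (7 - 96 - 1*(-84))² - 4608 = (7 - 96 + 84)² - 4608 = (-5)² - 4608 = 25 - 4608 = -4583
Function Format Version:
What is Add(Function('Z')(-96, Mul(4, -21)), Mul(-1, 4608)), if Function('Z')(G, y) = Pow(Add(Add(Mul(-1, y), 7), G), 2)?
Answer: -4583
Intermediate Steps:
Function('Z')(G, y) = Pow(Add(7, G, Mul(-1, y)), 2) (Function('Z')(G, y) = Pow(Add(Add(7, Mul(-1, y)), G), 2) = Pow(Add(7, G, Mul(-1, y)), 2))
Add(Function('Z')(-96, Mul(4, -21)), Mul(-1, 4608)) = Add(Pow(Add(7, -96, Mul(-1, Mul(4, -21))), 2), Mul(-1, 4608)) = Add(Pow(Add(7, -96, Mul(-1, -84)), 2), -4608) = Add(Pow(Add(7, -96, 84), 2), -4608) = Add(Pow(-5, 2), -4608) = Add(25, -4608) = -4583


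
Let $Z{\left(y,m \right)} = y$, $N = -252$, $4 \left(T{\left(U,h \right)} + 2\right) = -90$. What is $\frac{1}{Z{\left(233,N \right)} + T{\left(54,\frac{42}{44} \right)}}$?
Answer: $\frac{2}{417} \approx 0.0047962$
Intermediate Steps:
$T{\left(U,h \right)} = - \frac{49}{2}$ ($T{\left(U,h \right)} = -2 + \frac{1}{4} \left(-90\right) = -2 - \frac{45}{2} = - \frac{49}{2}$)
$\frac{1}{Z{\left(233,N \right)} + T{\left(54,\frac{42}{44} \right)}} = \frac{1}{233 - \frac{49}{2}} = \frac{1}{\frac{417}{2}} = \frac{2}{417}$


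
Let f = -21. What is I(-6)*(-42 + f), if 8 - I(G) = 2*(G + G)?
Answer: -2016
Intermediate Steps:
I(G) = 8 - 4*G (I(G) = 8 - 2*(G + G) = 8 - 2*2*G = 8 - 4*G)
I(-6)*(-42 + f) = (8 - 4*(-6))*(-42 - 21) = (8 + 24)*(-63) = 32*(-63) = -2016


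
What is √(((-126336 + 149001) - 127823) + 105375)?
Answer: √217 ≈ 14.731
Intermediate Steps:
√(((-126336 + 149001) - 127823) + 105375) = √((22665 - 127823) + 105375) = √(-105158 + 105375) = √217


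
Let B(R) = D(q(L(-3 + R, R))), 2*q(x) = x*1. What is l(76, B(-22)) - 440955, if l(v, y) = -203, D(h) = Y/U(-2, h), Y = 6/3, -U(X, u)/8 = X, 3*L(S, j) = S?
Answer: -441158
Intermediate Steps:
L(S, j) = S/3
q(x) = x/2 (q(x) = (x*1)/2 = x/2)
U(X, u) = -8*X
Y = 2 (Y = 6*(1/3) = 2)
D(h) = 1/8 (D(h) = 2/((-8*(-2))) = 2/16 = 2*(1/16) = 1/8)
B(R) = 1/8
l(76, B(-22)) - 440955 = -203 - 440955 = -441158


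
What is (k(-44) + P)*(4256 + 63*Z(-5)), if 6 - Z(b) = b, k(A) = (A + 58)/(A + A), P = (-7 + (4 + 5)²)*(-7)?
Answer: -112832251/44 ≈ -2.5644e+6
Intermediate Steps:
P = -518 (P = (-7 + 9²)*(-7) = (-7 + 81)*(-7) = 74*(-7) = -518)
k(A) = (58 + A)/(2*A) (k(A) = (58 + A)/((2*A)) = (58 + A)*(1/(2*A)) = (58 + A)/(2*A))
Z(b) = 6 - b
(k(-44) + P)*(4256 + 63*Z(-5)) = ((½)*(58 - 44)/(-44) - 518)*(4256 + 63*(6 - 1*(-5))) = ((½)*(-1/44)*14 - 518)*(4256 + 63*(6 + 5)) = (-7/44 - 518)*(4256 + 63*11) = -22799*(4256 + 693)/44 = -22799/44*4949 = -112832251/44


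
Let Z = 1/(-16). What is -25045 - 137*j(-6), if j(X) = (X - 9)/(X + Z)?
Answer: -2462245/97 ≈ -25384.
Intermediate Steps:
Z = -1/16 ≈ -0.062500
j(X) = (-9 + X)/(-1/16 + X) (j(X) = (X - 9)/(X - 1/16) = (-9 + X)/(-1/16 + X))
-25045 - 137*j(-6) = -25045 - 137*16*(-9 - 6)/(-1 + 16*(-6)) = -25045 - 137*16*(-15)/(-1 - 96) = -25045 - 137*16*(-15)/(-97) = -25045 - 137*16*(-1/97)*(-15) = -25045 - 137*240/97 = -25045 - 1*32880/97 = -25045 - 32880/97 = -2462245/97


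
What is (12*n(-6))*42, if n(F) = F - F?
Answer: 0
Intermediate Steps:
n(F) = 0
(12*n(-6))*42 = (12*0)*42 = 0*42 = 0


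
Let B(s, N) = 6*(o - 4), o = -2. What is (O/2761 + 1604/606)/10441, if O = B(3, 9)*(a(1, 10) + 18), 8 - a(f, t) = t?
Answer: 2039794/8734763103 ≈ 0.00023353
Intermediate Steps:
a(f, t) = 8 - t
B(s, N) = -36 (B(s, N) = 6*(-2 - 4) = 6*(-6) = -36)
O = -576 (O = -36*((8 - 1*10) + 18) = -36*((8 - 10) + 18) = -36*(-2 + 18) = -36*16 = -576)
(O/2761 + 1604/606)/10441 = (-576/2761 + 1604/606)/10441 = (-576*1/2761 + 1604*(1/606))*(1/10441) = (-576/2761 + 802/303)*(1/10441) = (2039794/836583)*(1/10441) = 2039794/8734763103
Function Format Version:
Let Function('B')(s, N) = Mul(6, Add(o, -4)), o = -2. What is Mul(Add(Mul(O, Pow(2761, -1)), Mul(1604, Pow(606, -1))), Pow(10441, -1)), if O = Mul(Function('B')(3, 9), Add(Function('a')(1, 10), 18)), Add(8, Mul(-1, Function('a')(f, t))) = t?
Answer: Rational(2039794, 8734763103) ≈ 0.00023353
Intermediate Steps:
Function('a')(f, t) = Add(8, Mul(-1, t))
Function('B')(s, N) = -36 (Function('B')(s, N) = Mul(6, Add(-2, -4)) = Mul(6, -6) = -36)
O = -576 (O = Mul(-36, Add(Add(8, Mul(-1, 10)), 18)) = Mul(-36, Add(Add(8, -10), 18)) = Mul(-36, Add(-2, 18)) = Mul(-36, 16) = -576)
Mul(Add(Mul(O, Pow(2761, -1)), Mul(1604, Pow(606, -1))), Pow(10441, -1)) = Mul(Add(Mul(-576, Pow(2761, -1)), Mul(1604, Pow(606, -1))), Pow(10441, -1)) = Mul(Add(Mul(-576, Rational(1, 2761)), Mul(1604, Rational(1, 606))), Rational(1, 10441)) = Mul(Add(Rational(-576, 2761), Rational(802, 303)), Rational(1, 10441)) = Mul(Rational(2039794, 836583), Rational(1, 10441)) = Rational(2039794, 8734763103)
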